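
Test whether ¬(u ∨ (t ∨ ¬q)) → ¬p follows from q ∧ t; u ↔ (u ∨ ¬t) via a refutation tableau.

Yes

Initial set: {(q ∧ t); (u ↔ (u ∨ ¬t)); ¬(¬(u ∨ (t ∨ ¬q)) → ¬p)}.
(q ∧ t): α-rule — add q, t.
¬(¬(u ∨ (t ∨ ¬q)) → ¬p): α-rule — add ¬(u ∨ (t ∨ ¬q)), ¬¬p.
¬(u ∨ (t ∨ ¬q)): α-rule — add ¬u, ¬(t ∨ ¬q).
¬(t ∨ ¬q): α-rule — add ¬t, ¬¬q.
× closes — contains both t and ¬t.
All 1 branch closes.
Every branch closed, so the premises entail the conclusion.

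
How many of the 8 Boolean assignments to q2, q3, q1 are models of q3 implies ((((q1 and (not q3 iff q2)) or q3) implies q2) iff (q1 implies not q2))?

5

Initial set: {(q3 implies ((((q1 and (not q3 iff q2)) or q3) implies q2) iff (q1 implies not q2)))}.
(q3 implies ((((q1 and (not q3 iff q2)) or q3) implies q2) iff (q1 implies not q2))): β-rule — branch into not q3  //  ((((q1 and (not q3 iff q2)) or q3) implies q2) iff (q1 implies not q2)).
  branch 1 (add not q3):
    ○ open, literals {q3=false}.
  branch 2 (add ((((q1 and (not q3 iff q2)) or q3) implies q2) iff (q1 implies not q2))):
    ((((q1 and (not q3 iff q2)) or q3) implies q2) iff (q1 implies not q2)): β-rule — branch into (((q1 and (not q3 iff q2)) or q3) implies q2), (q1 implies not q2)  //  not (((q1 and (not q3 iff q2)) or q3) implies q2), not (q1 implies not q2).
      branch 2.1 (add (((q1 and (not q3 iff q2)) or q3) implies q2), (q1 implies not q2)):
        (((q1 and (not q3 iff q2)) or q3) implies q2): β-rule — branch into not ((q1 and (not q3 iff q2)) or q3)  //  q2.
          branch 2.1.1 (add not ((q1 and (not q3 iff q2)) or q3)):
            not ((q1 and (not q3 iff q2)) or q3): α-rule — add not (q1 and (not q3 iff q2)), not q3.
            (q1 implies not q2): β-rule — branch into not q1  //  not q2.
              branch 2.1.1.1 (add not q1):
                not (q1 and (not q3 iff q2)): β-rule — branch into not q1  //  not (not q3 iff q2).
                  branch 2.1.1.1.1 (add not q1):
                    ○ open, literals {q1=false, q3=false}.
                  branch 2.1.1.1.2 (add not (not q3 iff q2)):
                    not (not q3 iff q2): β-rule — branch into not q3, not q2  //  not not q3, q2.
                      branch 2.1.1.1.2.1 (add not q3, not q2):
                        ○ open, literals {q1=false, q2=false, q3=false}.
                      branch 2.1.1.1.2.2 (add not not q3, q2):
                        × closes — contains both q3 and not q3.
              branch 2.1.1.2 (add not q2):
                not (q1 and (not q3 iff q2)): β-rule — branch into not q1  //  not (not q3 iff q2).
                  branch 2.1.1.2.1 (add not q1):
                    ○ open, literals {q1=false, q2=false, q3=false}.
                  branch 2.1.1.2.2 (add not (not q3 iff q2)):
                    not (not q3 iff q2): β-rule — branch into not q3, not q2  //  not not q3, q2.
                      branch 2.1.1.2.2.1 (add not q3, not q2):
                        ○ open, literals {q2=false, q3=false}.
                      branch 2.1.1.2.2.2 (add not not q3, q2):
                        × closes — contains both q3 and not q3.
          branch 2.1.2 (add q2):
            (q1 implies not q2): β-rule — branch into not q1  //  not q2.
              branch 2.1.2.1 (add not q1):
                ○ open, literals {q1=false, q2=true}.
              branch 2.1.2.2 (add not q2):
                × closes — contains both q2 and not q2.
      branch 2.2 (add not (((q1 and (not q3 iff q2)) or q3) implies q2), not (q1 implies not q2)):
        not (((q1 and (not q3 iff q2)) or q3) implies q2): α-rule — add ((q1 and (not q3 iff q2)) or q3), not q2.
        not (q1 implies not q2): α-rule — add q1, not not q2.
        × closes — contains both q2 and not q2.
4 branches closed, 6 open.
Each open branch fixes some atoms; the unmentioned ones are free. Counting distinct full assignments: branch {q3=false} (q2, q1) contributes 4 new; branch {q1=false, q3=false} (q2) contributes 0 new; branch {q1=false, q2=false, q3=false} (none free) contributes 0 new; branch {q1=false, q2=false, q3=false} (none free) contributes 0 new; branch {q2=false, q3=false} (q1) contributes 0 new; branch {q1=false, q2=true} (q3) contributes 1 new. Total: 5.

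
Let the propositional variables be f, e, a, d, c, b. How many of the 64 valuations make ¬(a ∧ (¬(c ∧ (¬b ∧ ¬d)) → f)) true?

46

Initial set: {¬(a ∧ (¬(c ∧ (¬b ∧ ¬d)) → f))}.
¬(a ∧ (¬(c ∧ (¬b ∧ ¬d)) → f)): β-rule — branch into ¬a  //  ¬(¬(c ∧ (¬b ∧ ¬d)) → f).
  branch 1 (add ¬a):
    ○ open, literals {a=false}.
  branch 2 (add ¬(¬(c ∧ (¬b ∧ ¬d)) → f)):
    ¬(¬(c ∧ (¬b ∧ ¬d)) → f): α-rule — add ¬(c ∧ (¬b ∧ ¬d)), ¬f.
    ¬(c ∧ (¬b ∧ ¬d)): β-rule — branch into ¬c  //  ¬(¬b ∧ ¬d).
      branch 2.1 (add ¬c):
        ○ open, literals {c=false, f=false}.
      branch 2.2 (add ¬(¬b ∧ ¬d)):
        ¬(¬b ∧ ¬d): β-rule — branch into ¬¬b  //  ¬¬d.
          branch 2.2.1 (add ¬¬b):
            ○ open, literals {b=true, f=false}.
          branch 2.2.2 (add ¬¬d):
            ○ open, literals {d=true, f=false}.
0 branches closed, 4 open.
Each open branch fixes some atoms; the unmentioned ones are free. Counting distinct full assignments: branch {a=false} (f, e, d, c, b) contributes 32 new; branch {c=false, f=false} (e, a, d, b) contributes 8 new; branch {b=true, f=false} (e, a, d, c) contributes 4 new; branch {d=true, f=false} (e, a, c, b) contributes 2 new. Total: 46.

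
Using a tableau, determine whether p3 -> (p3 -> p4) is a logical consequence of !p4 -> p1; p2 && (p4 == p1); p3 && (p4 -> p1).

Yes

Initial set: {T (!p4 -> p1); T (p2 && (p4 == p1)); T (p3 && (p4 -> p1)); F (p3 -> (p3 -> p4))}.
T (p2 && (p4 == p1)): α-rule — add T p2, T (p4 == p1).
T (p3 && (p4 -> p1)): α-rule — add T p3, T (p4 -> p1).
F (p3 -> (p3 -> p4)): α-rule — add T p3, F (p3 -> p4).
F (p3 -> p4): α-rule — add T p3, F p4.
T (!p4 -> p1): β-rule — branch into F !p4  //  T p1.
  branch 1 (add F !p4):
    × closes — contains both p4 and !p4.
  branch 2 (add T p1):
    T (p4 == p1): β-rule — branch into T p4, T p1  //  F p4, F p1.
      branch 2.1 (add T p4, T p1):
        × closes — contains both p4 and !p4.
      branch 2.2 (add F p4, F p1):
        × closes — contains both p1 and !p1.
All 3 branches close.
Every branch closed, so the premises entail the conclusion.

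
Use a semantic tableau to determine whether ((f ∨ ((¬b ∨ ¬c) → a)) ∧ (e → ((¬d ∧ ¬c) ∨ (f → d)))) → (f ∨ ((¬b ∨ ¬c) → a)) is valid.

Assume the negation and expand:
Initial set: {¬(((f ∨ ((¬b ∨ ¬c) → a)) ∧ (e → ((¬d ∧ ¬c) ∨ (f → d)))) → (f ∨ ((¬b ∨ ¬c) → a)))}.
¬(((f ∨ ((¬b ∨ ¬c) → a)) ∧ (e → ((¬d ∧ ¬c) ∨ (f → d)))) → (f ∨ ((¬b ∨ ¬c) → a))): α-rule — add ((f ∨ ((¬b ∨ ¬c) → a)) ∧ (e → ((¬d ∧ ¬c) ∨ (f → d)))), ¬(f ∨ ((¬b ∨ ¬c) → a)).
((f ∨ ((¬b ∨ ¬c) → a)) ∧ (e → ((¬d ∧ ¬c) ∨ (f → d)))): α-rule — add (f ∨ ((¬b ∨ ¬c) → a)), (e → ((¬d ∧ ¬c) ∨ (f → d))).
¬(f ∨ ((¬b ∨ ¬c) → a)): α-rule — add ¬f, ¬((¬b ∨ ¬c) → a).
¬((¬b ∨ ¬c) → a): α-rule — add (¬b ∨ ¬c), ¬a.
(f ∨ ((¬b ∨ ¬c) → a)): β-rule — branch into f  //  ((¬b ∨ ¬c) → a).
  branch 1 (add f):
    × closes — contains both f and ¬f.
  branch 2 (add ((¬b ∨ ¬c) → a)):
    (e → ((¬d ∧ ¬c) ∨ (f → d))): β-rule — branch into ¬e  //  ((¬d ∧ ¬c) ∨ (f → d)).
      branch 2.1 (add ¬e):
        (¬b ∨ ¬c): β-rule — branch into ¬b  //  ¬c.
          branch 2.1.1 (add ¬b):
            ((¬b ∨ ¬c) → a): β-rule — branch into ¬(¬b ∨ ¬c)  //  a.
              branch 2.1.1.1 (add ¬(¬b ∨ ¬c)):
                ¬(¬b ∨ ¬c): α-rule — add ¬¬b, ¬¬c.
                × closes — contains both b and ¬b.
              branch 2.1.1.2 (add a):
                × closes — contains both a and ¬a.
          branch 2.1.2 (add ¬c):
            ((¬b ∨ ¬c) → a): β-rule — branch into ¬(¬b ∨ ¬c)  //  a.
              branch 2.1.2.1 (add ¬(¬b ∨ ¬c)):
                ¬(¬b ∨ ¬c): α-rule — add ¬¬b, ¬¬c.
                × closes — contains both c and ¬c.
              branch 2.1.2.2 (add a):
                × closes — contains both a and ¬a.
      branch 2.2 (add ((¬d ∧ ¬c) ∨ (f → d))):
        (¬b ∨ ¬c): β-rule — branch into ¬b  //  ¬c.
          branch 2.2.1 (add ¬b):
            ((¬b ∨ ¬c) → a): β-rule — branch into ¬(¬b ∨ ¬c)  //  a.
              branch 2.2.1.1 (add ¬(¬b ∨ ¬c)):
                ¬(¬b ∨ ¬c): α-rule — add ¬¬b, ¬¬c.
                × closes — contains both b and ¬b.
              branch 2.2.1.2 (add a):
                × closes — contains both a and ¬a.
          branch 2.2.2 (add ¬c):
            ((¬b ∨ ¬c) → a): β-rule — branch into ¬(¬b ∨ ¬c)  //  a.
              branch 2.2.2.1 (add ¬(¬b ∨ ¬c)):
                ¬(¬b ∨ ¬c): α-rule — add ¬¬b, ¬¬c.
                × closes — contains both c and ¬c.
              branch 2.2.2.2 (add a):
                × closes — contains both a and ¬a.
All 9 branches close.
Every branch closed, so the negation is unsatisfiable and the formula is valid.

Valid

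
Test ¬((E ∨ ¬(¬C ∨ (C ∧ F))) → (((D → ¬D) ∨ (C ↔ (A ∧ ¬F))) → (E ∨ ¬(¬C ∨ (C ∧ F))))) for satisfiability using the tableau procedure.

Initial set: {¬((E ∨ ¬(¬C ∨ (C ∧ F))) → (((D → ¬D) ∨ (C ↔ (A ∧ ¬F))) → (E ∨ ¬(¬C ∨ (C ∧ F)))))}.
¬((E ∨ ¬(¬C ∨ (C ∧ F))) → (((D → ¬D) ∨ (C ↔ (A ∧ ¬F))) → (E ∨ ¬(¬C ∨ (C ∧ F))))): α-rule — add (E ∨ ¬(¬C ∨ (C ∧ F))), ¬(((D → ¬D) ∨ (C ↔ (A ∧ ¬F))) → (E ∨ ¬(¬C ∨ (C ∧ F)))).
¬(((D → ¬D) ∨ (C ↔ (A ∧ ¬F))) → (E ∨ ¬(¬C ∨ (C ∧ F)))): α-rule — add ((D → ¬D) ∨ (C ↔ (A ∧ ¬F))), ¬(E ∨ ¬(¬C ∨ (C ∧ F))).
¬(E ∨ ¬(¬C ∨ (C ∧ F))): α-rule — add ¬E, ¬¬(¬C ∨ (C ∧ F)).
(E ∨ ¬(¬C ∨ (C ∧ F))): β-rule — branch into E  //  ¬(¬C ∨ (C ∧ F)).
  branch 1 (add E):
    × closes — contains both E and ¬E.
  branch 2 (add ¬(¬C ∨ (C ∧ F))):
    ¬(¬C ∨ (C ∧ F)): α-rule — add ¬¬C, ¬(C ∧ F).
    ((D → ¬D) ∨ (C ↔ (A ∧ ¬F))): β-rule — branch into (D → ¬D)  //  (C ↔ (A ∧ ¬F)).
      branch 2.1 (add (D → ¬D)):
        ¬¬(¬C ∨ (C ∧ F)): β-rule — branch into ¬C  //  (C ∧ F).
          branch 2.1.1 (add ¬C):
            × closes — contains both C and ¬C.
          branch 2.1.2 (add (C ∧ F)):
            (C ∧ F): α-rule — add C, F.
            ¬(C ∧ F): β-rule — branch into ¬C  //  ¬F.
              branch 2.1.2.1 (add ¬C):
                × closes — contains both C and ¬C.
              branch 2.1.2.2 (add ¬F):
                × closes — contains both F and ¬F.
      branch 2.2 (add (C ↔ (A ∧ ¬F))):
        ¬¬(¬C ∨ (C ∧ F)): β-rule — branch into ¬C  //  (C ∧ F).
          branch 2.2.1 (add ¬C):
            × closes — contains both C and ¬C.
          branch 2.2.2 (add (C ∧ F)):
            (C ∧ F): α-rule — add C, F.
            ¬(C ∧ F): β-rule — branch into ¬C  //  ¬F.
              branch 2.2.2.1 (add ¬C):
                × closes — contains both C and ¬C.
              branch 2.2.2.2 (add ¬F):
                × closes — contains both F and ¬F.
All 7 branches close.
Every branch closed; the formula is unsatisfiable.

Unsatisfiable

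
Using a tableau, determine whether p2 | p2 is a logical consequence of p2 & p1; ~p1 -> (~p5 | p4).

Initial set: {(p2 & p1); (~p1 -> (~p5 | p4)); ~(p2 | p2)}.
(p2 & p1): α-rule — add p2, p1.
~(p2 | p2): α-rule — add ~p2, ~p2.
× closes — contains both p2 and ~p2.
All 1 branch closes.
Every branch closed, so the premises entail the conclusion.

Yes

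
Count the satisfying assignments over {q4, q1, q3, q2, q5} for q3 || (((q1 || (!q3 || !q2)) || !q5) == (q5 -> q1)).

Initial set: {(q3 || (((q1 || (!q3 || !q2)) || !q5) == (q5 -> q1)))}.
(q3 || (((q1 || (!q3 || !q2)) || !q5) == (q5 -> q1))): β-rule — branch into q3  //  (((q1 || (!q3 || !q2)) || !q5) == (q5 -> q1)).
  branch 1 (add q3):
    ○ open, literals {q3=T}.
  branch 2 (add (((q1 || (!q3 || !q2)) || !q5) == (q5 -> q1))):
    (((q1 || (!q3 || !q2)) || !q5) == (q5 -> q1)): β-rule — branch into ((q1 || (!q3 || !q2)) || !q5), (q5 -> q1)  //  !((q1 || (!q3 || !q2)) || !q5), !(q5 -> q1).
      branch 2.1 (add ((q1 || (!q3 || !q2)) || !q5), (q5 -> q1)):
        ((q1 || (!q3 || !q2)) || !q5): β-rule — branch into (q1 || (!q3 || !q2))  //  !q5.
          branch 2.1.1 (add (q1 || (!q3 || !q2))):
            (q5 -> q1): β-rule — branch into !q5  //  q1.
              branch 2.1.1.1 (add !q5):
                (q1 || (!q3 || !q2)): β-rule — branch into q1  //  (!q3 || !q2).
                  branch 2.1.1.1.1 (add q1):
                    ○ open, literals {q1=T, q5=F}.
                  branch 2.1.1.1.2 (add (!q3 || !q2)):
                    (!q3 || !q2): β-rule — branch into !q3  //  !q2.
                      branch 2.1.1.1.2.1 (add !q3):
                        ○ open, literals {q3=F, q5=F}.
                      branch 2.1.1.1.2.2 (add !q2):
                        ○ open, literals {q2=F, q5=F}.
              branch 2.1.1.2 (add q1):
                (q1 || (!q3 || !q2)): β-rule — branch into q1  //  (!q3 || !q2).
                  branch 2.1.1.2.1 (add q1):
                    ○ open, literals {q1=T}.
                  branch 2.1.1.2.2 (add (!q3 || !q2)):
                    (!q3 || !q2): β-rule — branch into !q3  //  !q2.
                      branch 2.1.1.2.2.1 (add !q3):
                        ○ open, literals {q1=T, q3=F}.
                      branch 2.1.1.2.2.2 (add !q2):
                        ○ open, literals {q1=T, q2=F}.
          branch 2.1.2 (add !q5):
            (q5 -> q1): β-rule — branch into !q5  //  q1.
              branch 2.1.2.1 (add !q5):
                ○ open, literals {q5=F}.
              branch 2.1.2.2 (add q1):
                ○ open, literals {q1=T, q5=F}.
      branch 2.2 (add !((q1 || (!q3 || !q2)) || !q5), !(q5 -> q1)):
        !((q1 || (!q3 || !q2)) || !q5): α-rule — add !(q1 || (!q3 || !q2)), !!q5.
        !(q5 -> q1): α-rule — add q5, !q1.
        !(q1 || (!q3 || !q2)): α-rule — add !q1, !(!q3 || !q2).
        !(!q3 || !q2): α-rule — add !!q3, !!q2.
        ○ open, literals {q1=F, q2=T, q3=T, q5=T}.
0 branches closed, 10 open.
Each open branch fixes some atoms; the unmentioned ones are free. Counting distinct full assignments: branch {q3=T} (q4, q1, q2, q5) contributes 16 new; branch {q1=T, q5=F} (q4, q3, q2) contributes 4 new; branch {q3=F, q5=F} (q4, q1, q2) contributes 4 new; branch {q2=F, q5=F} (q4, q1, q3) contributes 0 new; branch {q1=T} (q4, q3, q2, q5) contributes 4 new; branch {q1=T, q3=F} (q4, q2, q5) contributes 0 new; branch {q1=T, q2=F} (q4, q3, q5) contributes 0 new; branch {q5=F} (q4, q1, q3, q2) contributes 0 new; branch {q1=T, q5=F} (q4, q3, q2) contributes 0 new; branch {q1=F, q2=T, q3=T, q5=T} (q4) contributes 0 new. Total: 28.

28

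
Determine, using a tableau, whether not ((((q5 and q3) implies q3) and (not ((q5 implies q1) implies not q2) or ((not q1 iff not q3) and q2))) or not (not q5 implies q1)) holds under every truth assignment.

Assume the negation and expand:
Initial set: {not not ((((q5 and q3) implies q3) and (not ((q5 implies q1) implies not q2) or ((not q1 iff not q3) and q2))) or not (not q5 implies q1))}.
not not ((((q5 and q3) implies q3) and (not ((q5 implies q1) implies not q2) or ((not q1 iff not q3) and q2))) or not (not q5 implies q1)): β-rule — branch into (((q5 and q3) implies q3) and (not ((q5 implies q1) implies not q2) or ((not q1 iff not q3) and q2)))  //  not (not q5 implies q1).
  branch 1 (add (((q5 and q3) implies q3) and (not ((q5 implies q1) implies not q2) or ((not q1 iff not q3) and q2)))):
    (((q5 and q3) implies q3) and (not ((q5 implies q1) implies not q2) or ((not q1 iff not q3) and q2))): α-rule — add ((q5 and q3) implies q3), (not ((q5 implies q1) implies not q2) or ((not q1 iff not q3) and q2)).
    ((q5 and q3) implies q3): β-rule — branch into not (q5 and q3)  //  q3.
      branch 1.1 (add not (q5 and q3)):
        (not ((q5 implies q1) implies not q2) or ((not q1 iff not q3) and q2)): β-rule — branch into not ((q5 implies q1) implies not q2)  //  ((not q1 iff not q3) and q2).
          branch 1.1.1 (add not ((q5 implies q1) implies not q2)):
            not ((q5 implies q1) implies not q2): α-rule — add (q5 implies q1), not not q2.
            not (q5 and q3): β-rule — branch into not q5  //  not q3.
              branch 1.1.1.1 (add not q5):
                (q5 implies q1): β-rule — branch into not q5  //  q1.
                  branch 1.1.1.1.1 (add not q5):
                    ○ open, literals {q2=1, q5=0}.
                  branch 1.1.1.1.2 (add q1):
                    ○ open, literals {q1=1, q2=1, q5=0}.
              branch 1.1.1.2 (add not q3):
                (q5 implies q1): β-rule — branch into not q5  //  q1.
                  branch 1.1.1.2.1 (add not q5):
                    ○ open, literals {q2=1, q3=0, q5=0}.
                  branch 1.1.1.2.2 (add q1):
                    ○ open, literals {q1=1, q2=1, q3=0}.
          branch 1.1.2 (add ((not q1 iff not q3) and q2)):
            ((not q1 iff not q3) and q2): α-rule — add (not q1 iff not q3), q2.
            not (q5 and q3): β-rule — branch into not q5  //  not q3.
              branch 1.1.2.1 (add not q5):
                (not q1 iff not q3): β-rule — branch into not q1, not q3  //  not not q1, not not q3.
                  branch 1.1.2.1.1 (add not q1, not q3):
                    ○ open, literals {q1=0, q2=1, q3=0, q5=0}.
                  branch 1.1.2.1.2 (add not not q1, not not q3):
                    ○ open, literals {q1=1, q2=1, q3=1, q5=0}.
              branch 1.1.2.2 (add not q3):
                (not q1 iff not q3): β-rule — branch into not q1, not q3  //  not not q1, not not q3.
                  branch 1.1.2.2.1 (add not q1, not q3):
                    ○ open, literals {q1=0, q2=1, q3=0}.
                  branch 1.1.2.2.2 (add not not q1, not not q3):
                    × closes — contains both q3 and not q3.
      branch 1.2 (add q3):
        (not ((q5 implies q1) implies not q2) or ((not q1 iff not q3) and q2)): β-rule — branch into not ((q5 implies q1) implies not q2)  //  ((not q1 iff not q3) and q2).
          branch 1.2.1 (add not ((q5 implies q1) implies not q2)):
            not ((q5 implies q1) implies not q2): α-rule — add (q5 implies q1), not not q2.
            (q5 implies q1): β-rule — branch into not q5  //  q1.
              branch 1.2.1.1 (add not q5):
                ○ open, literals {q2=1, q3=1, q5=0}.
              branch 1.2.1.2 (add q1):
                ○ open, literals {q1=1, q2=1, q3=1}.
          branch 1.2.2 (add ((not q1 iff not q3) and q2)):
            ((not q1 iff not q3) and q2): α-rule — add (not q1 iff not q3), q2.
            (not q1 iff not q3): β-rule — branch into not q1, not q3  //  not not q1, not not q3.
              branch 1.2.2.1 (add not q1, not q3):
                × closes — contains both q3 and not q3.
              branch 1.2.2.2 (add not not q1, not not q3):
                ○ open, literals {q1=1, q2=1, q3=1}.
  branch 2 (add not (not q5 implies q1)):
    not (not q5 implies q1): α-rule — add not q5, not q1.
    ○ open, literals {q1=0, q5=0}.
2 branches closed, 11 open.
An open branch gives a countermodel: q2=1, q5=0 (unmentioned atoms arbitrary); under it the original formula is false.

Not valid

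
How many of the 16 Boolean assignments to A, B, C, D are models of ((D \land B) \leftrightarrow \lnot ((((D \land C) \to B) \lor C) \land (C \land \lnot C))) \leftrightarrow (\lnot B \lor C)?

Initial set: {T (((D \land B) \leftrightarrow \lnot ((((D \land C) \to B) \lor C) \land (C \land \lnot C))) \leftrightarrow (\lnot B \lor C))}.
T (((D \land B) \leftrightarrow \lnot ((((D \land C) \to B) \lor C) \land (C \land \lnot C))) \leftrightarrow (\lnot B \lor C)): β-rule — branch into T ((D \land B) \leftrightarrow \lnot ((((D \land C) \to B) \lor C) \land (C \land \lnot C))), T (\lnot B \lor C)  //  F ((D \land B) \leftrightarrow \lnot ((((D \land C) \to B) \lor C) \land (C \land \lnot C))), F (\lnot B \lor C).
  branch 1 (add T ((D \land B) \leftrightarrow \lnot ((((D \land C) \to B) \lor C) \land (C \land \lnot C))), T (\lnot B \lor C)):
    T ((D \land B) \leftrightarrow \lnot ((((D \land C) \to B) \lor C) \land (C \land \lnot C))): β-rule — branch into T (D \land B), T \lnot ((((D \land C) \to B) \lor C) \land (C \land \lnot C))  //  F (D \land B), F \lnot ((((D \land C) \to B) \lor C) \land (C \land \lnot C)).
      branch 1.1 (add T (D \land B), T \lnot ((((D \land C) \to B) \lor C) \land (C \land \lnot C))):
        T (D \land B): α-rule — add T D, T B.
        T (\lnot B \lor C): β-rule — branch into T \lnot B  //  T C.
          branch 1.1.1 (add T \lnot B):
            × closes — contains both B and \lnot B.
          branch 1.1.2 (add T C):
            T \lnot ((((D \land C) \to B) \lor C) \land (C \land \lnot C)): β-rule — branch into F (((D \land C) \to B) \lor C)  //  F (C \land \lnot C).
              branch 1.1.2.1 (add F (((D \land C) \to B) \lor C)):
                F (((D \land C) \to B) \lor C): α-rule — add F ((D \land C) \to B), F C.
                × closes — contains both C and \lnot C.
              branch 1.1.2.2 (add F (C \land \lnot C)):
                F (C \land \lnot C): β-rule — branch into F C  //  F \lnot C.
                  branch 1.1.2.2.1 (add F C):
                    × closes — contains both C and \lnot C.
                  branch 1.1.2.2.2 (add F \lnot C):
                    ○ open, literals {B=1, C=1, D=1}.
      branch 1.2 (add F (D \land B), F \lnot ((((D \land C) \to B) \lor C) \land (C \land \lnot C))):
        F \lnot ((((D \land C) \to B) \lor C) \land (C \land \lnot C)): α-rule — add T (((D \land C) \to B) \lor C), T (C \land \lnot C).
        T (C \land \lnot C): α-rule — add T C, T \lnot C.
        × closes — contains both C and \lnot C.
  branch 2 (add F ((D \land B) \leftrightarrow \lnot ((((D \land C) \to B) \lor C) \land (C \land \lnot C))), F (\lnot B \lor C)):
    F (\lnot B \lor C): α-rule — add F \lnot B, F C.
    F ((D \land B) \leftrightarrow \lnot ((((D \land C) \to B) \lor C) \land (C \land \lnot C))): β-rule — branch into T (D \land B), F \lnot ((((D \land C) \to B) \lor C) \land (C \land \lnot C))  //  F (D \land B), T \lnot ((((D \land C) \to B) \lor C) \land (C \land \lnot C)).
      branch 2.1 (add T (D \land B), F \lnot ((((D \land C) \to B) \lor C) \land (C \land \lnot C))):
        T (D \land B): α-rule — add T D, T B.
        F \lnot ((((D \land C) \to B) \lor C) \land (C \land \lnot C)): α-rule — add T (((D \land C) \to B) \lor C), T (C \land \lnot C).
        T (C \land \lnot C): α-rule — add T C, T \lnot C.
        × closes — contains both C and \lnot C.
      branch 2.2 (add F (D \land B), T \lnot ((((D \land C) \to B) \lor C) \land (C \land \lnot C))):
        F (D \land B): β-rule — branch into F D  //  F B.
          branch 2.2.1 (add F D):
            T \lnot ((((D \land C) \to B) \lor C) \land (C \land \lnot C)): β-rule — branch into F (((D \land C) \to B) \lor C)  //  F (C \land \lnot C).
              branch 2.2.1.1 (add F (((D \land C) \to B) \lor C)):
                F (((D \land C) \to B) \lor C): α-rule — add F ((D \land C) \to B), F C.
                F ((D \land C) \to B): α-rule — add T (D \land C), F B.
                × closes — contains both B and \lnot B.
              branch 2.2.1.2 (add F (C \land \lnot C)):
                F (C \land \lnot C): β-rule — branch into F C  //  F \lnot C.
                  branch 2.2.1.2.1 (add F C):
                    ○ open, literals {B=1, C=0, D=0}.
                  branch 2.2.1.2.2 (add F \lnot C):
                    × closes — contains both C and \lnot C.
          branch 2.2.2 (add F B):
            × closes — contains both B and \lnot B.
8 branches closed, 2 open.
Each open branch fixes some atoms; the unmentioned ones are free. Counting distinct full assignments: branch {B=1, C=1, D=1} (A) contributes 2 new; branch {B=1, C=0, D=0} (A) contributes 2 new. Total: 4.

4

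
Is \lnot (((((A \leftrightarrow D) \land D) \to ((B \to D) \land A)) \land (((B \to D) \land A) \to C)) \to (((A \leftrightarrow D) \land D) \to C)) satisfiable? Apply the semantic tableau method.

Unsatisfiable

Initial set: {\lnot (((((A \leftrightarrow D) \land D) \to ((B \to D) \land A)) \land (((B \to D) \land A) \to C)) \to (((A \leftrightarrow D) \land D) \to C))}.
\lnot (((((A \leftrightarrow D) \land D) \to ((B \to D) \land A)) \land (((B \to D) \land A) \to C)) \to (((A \leftrightarrow D) \land D) \to C)): α-rule — add ((((A \leftrightarrow D) \land D) \to ((B \to D) \land A)) \land (((B \to D) \land A) \to C)), \lnot (((A \leftrightarrow D) \land D) \to C).
((((A \leftrightarrow D) \land D) \to ((B \to D) \land A)) \land (((B \to D) \land A) \to C)): α-rule — add (((A \leftrightarrow D) \land D) \to ((B \to D) \land A)), (((B \to D) \land A) \to C).
\lnot (((A \leftrightarrow D) \land D) \to C): α-rule — add ((A \leftrightarrow D) \land D), \lnot C.
((A \leftrightarrow D) \land D): α-rule — add (A \leftrightarrow D), D.
(((A \leftrightarrow D) \land D) \to ((B \to D) \land A)): β-rule — branch into \lnot ((A \leftrightarrow D) \land D)  //  ((B \to D) \land A).
  branch 1 (add \lnot ((A \leftrightarrow D) \land D)):
    (((B \to D) \land A) \to C): β-rule — branch into \lnot ((B \to D) \land A)  //  C.
      branch 1.1 (add \lnot ((B \to D) \land A)):
        (A \leftrightarrow D): β-rule — branch into A, D  //  \lnot A, \lnot D.
          branch 1.1.1 (add A, D):
            \lnot ((A \leftrightarrow D) \land D): β-rule — branch into \lnot (A \leftrightarrow D)  //  \lnot D.
              branch 1.1.1.1 (add \lnot (A \leftrightarrow D)):
                \lnot ((B \to D) \land A): β-rule — branch into \lnot (B \to D)  //  \lnot A.
                  branch 1.1.1.1.1 (add \lnot (B \to D)):
                    \lnot (B \to D): α-rule — add B, \lnot D.
                    × closes — contains both D and \lnot D.
                  branch 1.1.1.1.2 (add \lnot A):
                    × closes — contains both A and \lnot A.
              branch 1.1.1.2 (add \lnot D):
                × closes — contains both D and \lnot D.
          branch 1.1.2 (add \lnot A, \lnot D):
            × closes — contains both D and \lnot D.
      branch 1.2 (add C):
        × closes — contains both C and \lnot C.
  branch 2 (add ((B \to D) \land A)):
    ((B \to D) \land A): α-rule — add (B \to D), A.
    (((B \to D) \land A) \to C): β-rule — branch into \lnot ((B \to D) \land A)  //  C.
      branch 2.1 (add \lnot ((B \to D) \land A)):
        (A \leftrightarrow D): β-rule — branch into A, D  //  \lnot A, \lnot D.
          branch 2.1.1 (add A, D):
            (B \to D): β-rule — branch into \lnot B  //  D.
              branch 2.1.1.1 (add \lnot B):
                \lnot ((B \to D) \land A): β-rule — branch into \lnot (B \to D)  //  \lnot A.
                  branch 2.1.1.1.1 (add \lnot (B \to D)):
                    \lnot (B \to D): α-rule — add B, \lnot D.
                    × closes — contains both B and \lnot B.
                  branch 2.1.1.1.2 (add \lnot A):
                    × closes — contains both A and \lnot A.
              branch 2.1.1.2 (add D):
                \lnot ((B \to D) \land A): β-rule — branch into \lnot (B \to D)  //  \lnot A.
                  branch 2.1.1.2.1 (add \lnot (B \to D)):
                    \lnot (B \to D): α-rule — add B, \lnot D.
                    × closes — contains both D and \lnot D.
                  branch 2.1.1.2.2 (add \lnot A):
                    × closes — contains both A and \lnot A.
          branch 2.1.2 (add \lnot A, \lnot D):
            × closes — contains both A and \lnot A.
      branch 2.2 (add C):
        × closes — contains both C and \lnot C.
All 11 branches close.
Every branch closed; the formula is unsatisfiable.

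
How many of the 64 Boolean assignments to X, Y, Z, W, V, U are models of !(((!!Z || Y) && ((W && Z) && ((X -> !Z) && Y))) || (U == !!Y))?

30

Initial set: {!(((!!Z || Y) && ((W && Z) && ((X -> !Z) && Y))) || (U == !!Y))}.
!(((!!Z || Y) && ((W && Z) && ((X -> !Z) && Y))) || (U == !!Y)): α-rule — add !((!!Z || Y) && ((W && Z) && ((X -> !Z) && Y))), !(U == !!Y).
!((!!Z || Y) && ((W && Z) && ((X -> !Z) && Y))): β-rule — branch into !(!!Z || Y)  //  !((W && Z) && ((X -> !Z) && Y)).
  branch 1 (add !(!!Z || Y)):
    !(!!Z || Y): α-rule — add !!!Z, !Y.
    !!!Z: drop double negation, giving !Z.
    !(U == !!Y): β-rule — branch into U, !!!Y  //  !U, !!Y.
      branch 1.1 (add U, !!!Y):
        !!!Y: drop double negation, giving !Y.
        ○ open, literals {U=1, Y=0, Z=0}.
      branch 1.2 (add !U, !!Y):
        !!Y: drop double negation, giving Y.
        × closes — contains both Y and !Y.
  branch 2 (add !((W && Z) && ((X -> !Z) && Y))):
    !(U == !!Y): β-rule — branch into U, !!!Y  //  !U, !!Y.
      branch 2.1 (add U, !!!Y):
        !!!Y: drop double negation, giving !Y.
        !((W && Z) && ((X -> !Z) && Y)): β-rule — branch into !(W && Z)  //  !((X -> !Z) && Y).
          branch 2.1.1 (add !(W && Z)):
            !(W && Z): β-rule — branch into !W  //  !Z.
              branch 2.1.1.1 (add !W):
                ○ open, literals {U=1, W=0, Y=0}.
              branch 2.1.1.2 (add !Z):
                ○ open, literals {U=1, Y=0, Z=0}.
          branch 2.1.2 (add !((X -> !Z) && Y)):
            !((X -> !Z) && Y): β-rule — branch into !(X -> !Z)  //  !Y.
              branch 2.1.2.1 (add !(X -> !Z)):
                !(X -> !Z): α-rule — add X, !!Z.
                ○ open, literals {U=1, X=1, Y=0, Z=1}.
              branch 2.1.2.2 (add !Y):
                ○ open, literals {U=1, Y=0}.
      branch 2.2 (add !U, !!Y):
        !!Y: drop double negation, giving Y.
        !((W && Z) && ((X -> !Z) && Y)): β-rule — branch into !(W && Z)  //  !((X -> !Z) && Y).
          branch 2.2.1 (add !(W && Z)):
            !(W && Z): β-rule — branch into !W  //  !Z.
              branch 2.2.1.1 (add !W):
                ○ open, literals {U=0, W=0, Y=1}.
              branch 2.2.1.2 (add !Z):
                ○ open, literals {U=0, Y=1, Z=0}.
          branch 2.2.2 (add !((X -> !Z) && Y)):
            !((X -> !Z) && Y): β-rule — branch into !(X -> !Z)  //  !Y.
              branch 2.2.2.1 (add !(X -> !Z)):
                !(X -> !Z): α-rule — add X, !!Z.
                ○ open, literals {U=0, X=1, Y=1, Z=1}.
              branch 2.2.2.2 (add !Y):
                × closes — contains both Y and !Y.
2 branches closed, 8 open.
Each open branch fixes some atoms; the unmentioned ones are free. Counting distinct full assignments: branch {U=1, Y=0, Z=0} (X, W, V) contributes 8 new; branch {U=1, W=0, Y=0} (X, Z, V) contributes 4 new; branch {U=1, Y=0, Z=0} (X, W, V) contributes 0 new; branch {U=1, X=1, Y=0, Z=1} (W, V) contributes 2 new; branch {U=1, Y=0} (X, Z, W, V) contributes 2 new; branch {U=0, W=0, Y=1} (X, Z, V) contributes 8 new; branch {U=0, Y=1, Z=0} (X, W, V) contributes 4 new; branch {U=0, X=1, Y=1, Z=1} (W, V) contributes 2 new. Total: 30.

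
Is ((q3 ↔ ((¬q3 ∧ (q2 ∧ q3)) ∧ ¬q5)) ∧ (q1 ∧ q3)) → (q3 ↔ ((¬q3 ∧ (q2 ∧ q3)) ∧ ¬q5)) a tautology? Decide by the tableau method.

Valid

Assume the negation and expand:
Initial set: {F (((q3 ↔ ((¬q3 ∧ (q2 ∧ q3)) ∧ ¬q5)) ∧ (q1 ∧ q3)) → (q3 ↔ ((¬q3 ∧ (q2 ∧ q3)) ∧ ¬q5)))}.
F (((q3 ↔ ((¬q3 ∧ (q2 ∧ q3)) ∧ ¬q5)) ∧ (q1 ∧ q3)) → (q3 ↔ ((¬q3 ∧ (q2 ∧ q3)) ∧ ¬q5))): α-rule — add T ((q3 ↔ ((¬q3 ∧ (q2 ∧ q3)) ∧ ¬q5)) ∧ (q1 ∧ q3)), F (q3 ↔ ((¬q3 ∧ (q2 ∧ q3)) ∧ ¬q5)).
T ((q3 ↔ ((¬q3 ∧ (q2 ∧ q3)) ∧ ¬q5)) ∧ (q1 ∧ q3)): α-rule — add T (q3 ↔ ((¬q3 ∧ (q2 ∧ q3)) ∧ ¬q5)), T (q1 ∧ q3).
T (q1 ∧ q3): α-rule — add T q1, T q3.
F (q3 ↔ ((¬q3 ∧ (q2 ∧ q3)) ∧ ¬q5)): β-rule — branch into T q3, F ((¬q3 ∧ (q2 ∧ q3)) ∧ ¬q5)  //  F q3, T ((¬q3 ∧ (q2 ∧ q3)) ∧ ¬q5).
  branch 1 (add T q3, F ((¬q3 ∧ (q2 ∧ q3)) ∧ ¬q5)):
    T (q3 ↔ ((¬q3 ∧ (q2 ∧ q3)) ∧ ¬q5)): β-rule — branch into T q3, T ((¬q3 ∧ (q2 ∧ q3)) ∧ ¬q5)  //  F q3, F ((¬q3 ∧ (q2 ∧ q3)) ∧ ¬q5).
      branch 1.1 (add T q3, T ((¬q3 ∧ (q2 ∧ q3)) ∧ ¬q5)):
        T ((¬q3 ∧ (q2 ∧ q3)) ∧ ¬q5): α-rule — add T (¬q3 ∧ (q2 ∧ q3)), T ¬q5.
        T (¬q3 ∧ (q2 ∧ q3)): α-rule — add T ¬q3, T (q2 ∧ q3).
        × closes — contains both q3 and ¬q3.
      branch 1.2 (add F q3, F ((¬q3 ∧ (q2 ∧ q3)) ∧ ¬q5)):
        × closes — contains both q3 and ¬q3.
  branch 2 (add F q3, T ((¬q3 ∧ (q2 ∧ q3)) ∧ ¬q5)):
    × closes — contains both q3 and ¬q3.
All 3 branches close.
Every branch closed, so the negation is unsatisfiable and the formula is valid.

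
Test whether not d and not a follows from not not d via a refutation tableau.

No

Initial set: {not not d; not (not d and not a)}.
not not d: drop double negation, giving d.
not (not d and not a): β-rule — branch into not not d  //  not not a.
  branch 1 (add not not d):
    ○ open, literals {d=1}.
  branch 2 (add not not a):
    ○ open, literals {a=1, d=1}.
0 branches closed, 2 open.
An open branch gives a countermodel: d=1 (unmentioned atoms arbitrary); the premises hold there but the conclusion fails.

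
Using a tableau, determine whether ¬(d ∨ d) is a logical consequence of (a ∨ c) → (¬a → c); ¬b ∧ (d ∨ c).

No

Initial set: {((a ∨ c) → (¬a → c)); (¬b ∧ (d ∨ c)); ¬¬(d ∨ d)}.
(¬b ∧ (d ∨ c)): α-rule — add ¬b, (d ∨ c).
((a ∨ c) → (¬a → c)): β-rule — branch into ¬(a ∨ c)  //  (¬a → c).
  branch 1 (add ¬(a ∨ c)):
    ¬(a ∨ c): α-rule — add ¬a, ¬c.
    ¬¬(d ∨ d): β-rule — branch into d  //  d.
      branch 1.1 (add d):
        (d ∨ c): β-rule — branch into d  //  c.
          branch 1.1.1 (add d):
            ○ open, literals {a=false, b=false, c=false, d=true}.
          branch 1.1.2 (add c):
            × closes — contains both c and ¬c.
      branch 1.2 (add d):
        (d ∨ c): β-rule — branch into d  //  c.
          branch 1.2.1 (add d):
            ○ open, literals {a=false, b=false, c=false, d=true}.
          branch 1.2.2 (add c):
            × closes — contains both c and ¬c.
  branch 2 (add (¬a → c)):
    ¬¬(d ∨ d): β-rule — branch into d  //  d.
      branch 2.1 (add d):
        (d ∨ c): β-rule — branch into d  //  c.
          branch 2.1.1 (add d):
            (¬a → c): β-rule — branch into ¬¬a  //  c.
              branch 2.1.1.1 (add ¬¬a):
                ○ open, literals {a=true, b=false, d=true}.
              branch 2.1.1.2 (add c):
                ○ open, literals {b=false, c=true, d=true}.
          branch 2.1.2 (add c):
            (¬a → c): β-rule — branch into ¬¬a  //  c.
              branch 2.1.2.1 (add ¬¬a):
                ○ open, literals {a=true, b=false, c=true, d=true}.
              branch 2.1.2.2 (add c):
                ○ open, literals {b=false, c=true, d=true}.
      branch 2.2 (add d):
        (d ∨ c): β-rule — branch into d  //  c.
          branch 2.2.1 (add d):
            (¬a → c): β-rule — branch into ¬¬a  //  c.
              branch 2.2.1.1 (add ¬¬a):
                ○ open, literals {a=true, b=false, d=true}.
              branch 2.2.1.2 (add c):
                ○ open, literals {b=false, c=true, d=true}.
          branch 2.2.2 (add c):
            (¬a → c): β-rule — branch into ¬¬a  //  c.
              branch 2.2.2.1 (add ¬¬a):
                ○ open, literals {a=true, b=false, c=true, d=true}.
              branch 2.2.2.2 (add c):
                ○ open, literals {b=false, c=true, d=true}.
2 branches closed, 10 open.
An open branch gives a countermodel: a=false, b=false, c=false, d=true (unmentioned atoms arbitrary); the premises hold there but the conclusion fails.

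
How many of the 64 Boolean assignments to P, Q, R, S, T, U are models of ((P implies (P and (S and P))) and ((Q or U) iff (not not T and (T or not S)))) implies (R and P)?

44

Initial set: {(((P implies (P and (S and P))) and ((Q or U) iff (not not T and (T or not S)))) implies (R and P))}.
(((P implies (P and (S and P))) and ((Q or U) iff (not not T and (T or not S)))) implies (R and P)): β-rule — branch into not ((P implies (P and (S and P))) and ((Q or U) iff (not not T and (T or not S))))  //  (R and P).
  branch 1 (add not ((P implies (P and (S and P))) and ((Q or U) iff (not not T and (T or not S))))):
    not ((P implies (P and (S and P))) and ((Q or U) iff (not not T and (T or not S)))): β-rule — branch into not (P implies (P and (S and P)))  //  not ((Q or U) iff (not not T and (T or not S))).
      branch 1.1 (add not (P implies (P and (S and P)))):
        not (P implies (P and (S and P))): α-rule — add P, not (P and (S and P)).
        not (P and (S and P)): β-rule — branch into not P  //  not (S and P).
          branch 1.1.1 (add not P):
            × closes — contains both P and not P.
          branch 1.1.2 (add not (S and P)):
            not (S and P): β-rule — branch into not S  //  not P.
              branch 1.1.2.1 (add not S):
                ○ open, literals {P=T, S=F}.
              branch 1.1.2.2 (add not P):
                × closes — contains both P and not P.
      branch 1.2 (add not ((Q or U) iff (not not T and (T or not S)))):
        not ((Q or U) iff (not not T and (T or not S))): β-rule — branch into (Q or U), not (not not T and (T or not S))  //  not (Q or U), (not not T and (T or not S)).
          branch 1.2.1 (add (Q or U), not (not not T and (T or not S))):
            (Q or U): β-rule — branch into Q  //  U.
              branch 1.2.1.1 (add Q):
                not (not not T and (T or not S)): β-rule — branch into not not not T  //  not (T or not S).
                  branch 1.2.1.1.1 (add not not not T):
                    not not not T: drop double negation, giving not T.
                    ○ open, literals {Q=T, T=F}.
                  branch 1.2.1.1.2 (add not (T or not S)):
                    not (T or not S): α-rule — add not T, not not S.
                    ○ open, literals {Q=T, S=T, T=F}.
              branch 1.2.1.2 (add U):
                not (not not T and (T or not S)): β-rule — branch into not not not T  //  not (T or not S).
                  branch 1.2.1.2.1 (add not not not T):
                    not not not T: drop double negation, giving not T.
                    ○ open, literals {T=F, U=T}.
                  branch 1.2.1.2.2 (add not (T or not S)):
                    not (T or not S): α-rule — add not T, not not S.
                    ○ open, literals {S=T, T=F, U=T}.
          branch 1.2.2 (add not (Q or U), (not not T and (T or not S))):
            not (Q or U): α-rule — add not Q, not U.
            (not not T and (T or not S)): α-rule — add not not T, (T or not S).
            not not T: drop double negation, giving T.
            (T or not S): β-rule — branch into T  //  not S.
              branch 1.2.2.1 (add T):
                ○ open, literals {Q=F, T=T, U=F}.
              branch 1.2.2.2 (add not S):
                ○ open, literals {Q=F, S=F, T=T, U=F}.
  branch 2 (add (R and P)):
    (R and P): α-rule — add R, P.
    ○ open, literals {P=T, R=T}.
2 branches closed, 8 open.
Each open branch fixes some atoms; the unmentioned ones are free. Counting distinct full assignments: branch {P=T, S=F} (Q, R, T, U) contributes 16 new; branch {Q=T, T=F} (P, R, S, U) contributes 12 new; branch {Q=T, S=T, T=F} (P, R, U) contributes 0 new; branch {T=F, U=T} (P, Q, R, S) contributes 6 new; branch {S=T, T=F, U=T} (P, Q, R) contributes 0 new; branch {Q=F, T=T, U=F} (P, R, S) contributes 6 new; branch {Q=F, S=F, T=T, U=F} (P, R) contributes 0 new; branch {P=T, R=T} (Q, S, T, U) contributes 4 new. Total: 44.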